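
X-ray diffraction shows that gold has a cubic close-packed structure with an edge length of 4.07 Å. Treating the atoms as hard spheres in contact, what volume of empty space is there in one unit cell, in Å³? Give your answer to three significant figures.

17.5 Å³

In an FCC lattice atoms touch along the face diagonal, so √2·a = 4r, so r = 0.3536a = 1.439 Å.
V_cell = a³ = 67.42 Å³; V_atoms = 4 × (4/3)πr³ = 49.92 Å³.
Empty space = 67.42 − 49.92 = 17.5 Å³.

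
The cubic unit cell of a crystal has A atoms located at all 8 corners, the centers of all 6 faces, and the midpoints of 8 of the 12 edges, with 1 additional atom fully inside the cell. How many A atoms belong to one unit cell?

7

Corner atoms are shared by 8 cells (1/8 each), face atoms by 2 (1/2 each), edge atoms by 4 (1/4 each), interior atoms are unshared.
Net atoms = 8 × 1/8 + 6 × 1/2 + 8 × 1/4 + 1 = 1 + 3 + 2 + 1 = 7.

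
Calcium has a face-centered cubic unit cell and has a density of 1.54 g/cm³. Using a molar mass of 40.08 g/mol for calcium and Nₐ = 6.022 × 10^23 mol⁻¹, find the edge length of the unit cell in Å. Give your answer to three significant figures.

5.57 Å

With Z = 4 atoms per FCC cell, a³ = Z·M/(N_A·ρ) = 4 × 40.08 / (6.022 × 10²³ × 1.540 g/cm³) = 1.729 × 10^-22 cm³.
a = (1.729 × 10^-22)^(1/3) = 5.571 × 10^-8 cm = 5.57 Å.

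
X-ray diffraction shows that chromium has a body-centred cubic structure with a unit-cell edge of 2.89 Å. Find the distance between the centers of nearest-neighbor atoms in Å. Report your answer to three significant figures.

2.50 Å

In a BCC structure, atoms touch along the body diagonal, so √3·a = 4r; the nearest-neighbor distance equals 2r = 0.8660·a.
d = 0.8660 × 2.89 = 2.50 Å.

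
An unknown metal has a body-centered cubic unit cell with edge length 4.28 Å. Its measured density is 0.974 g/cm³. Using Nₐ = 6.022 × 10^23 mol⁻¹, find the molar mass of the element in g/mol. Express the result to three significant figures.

A BCC cell has Z = 2 atoms; a = 4.280 × 10^-8 cm.
M = ρ·N_A·a³/Z = 0.974 × 6.022 × 10²³ × 7.840 × 10^-23 / 2 = 23.0 g/mol.

23.0 g/mol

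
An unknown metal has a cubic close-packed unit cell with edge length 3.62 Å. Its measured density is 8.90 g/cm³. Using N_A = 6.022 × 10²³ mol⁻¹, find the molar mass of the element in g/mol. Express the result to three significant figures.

An FCC cell has Z = 4 atoms; a = 3.620 × 10^-8 cm.
M = ρ·N_A·a³/Z = 8.90 × 6.022 × 10²³ × 4.744 × 10^-23 / 4 = 63.6 g/mol.

63.6 g/mol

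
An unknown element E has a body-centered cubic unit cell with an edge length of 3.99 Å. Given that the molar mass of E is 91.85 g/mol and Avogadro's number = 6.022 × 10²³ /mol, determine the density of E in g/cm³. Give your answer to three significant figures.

4.80 g/cm³

A BCC unit cell contains Z = 2 atoms.
Cell volume: a³ = (3.99 Å)³ = (3.990 × 10^-8 cm)³ = 6.352 × 10^-23 cm³.
ρ = Z·M/(N_A·a³) = 2 × 91.85 / (6.022 × 10²³ × 6.352 × 10^-23) = 4.802 g/cm³.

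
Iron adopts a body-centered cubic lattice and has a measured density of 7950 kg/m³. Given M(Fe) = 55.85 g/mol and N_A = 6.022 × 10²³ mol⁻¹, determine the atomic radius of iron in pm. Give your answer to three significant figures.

124 pm

For a BCC cell (Z = 2), a³ = Z·M/(N_A·ρ) = 2 × 55.85 / (6.022 × 10²³ × 7.950) = 2.333 × 10^-23 cm³, so a = 2.857 × 10^-8 cm = 285.7 pm.
Atoms touch along the body diagonal, so √3·a = 4r, so r = 0.4330 × a = 124 pm.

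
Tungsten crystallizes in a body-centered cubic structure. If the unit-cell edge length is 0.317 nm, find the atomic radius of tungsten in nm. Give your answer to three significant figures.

In a BCC lattice, atoms touch along the body diagonal, so √3·a = 4r.
r = √3·a/4 = 1.7321 × 0.317 / 4 = 0.137 nm.

0.137 nm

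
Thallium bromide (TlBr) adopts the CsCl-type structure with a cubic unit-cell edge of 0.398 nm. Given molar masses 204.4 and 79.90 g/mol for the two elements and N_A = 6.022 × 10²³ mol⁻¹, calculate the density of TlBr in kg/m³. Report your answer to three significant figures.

7490 kg/m³

The CsCl-type structure contains Z = 1 formula unit per cell; M(TlBr) = 204.4 + 79.90 = 284.3 g/mol.
a³ = (3.980 × 10^-8 cm)³ = 6.304 × 10^-23 cm³.
ρ = 1 × 284.3 / (6.022 × 10²³ × 6.304 × 10^-23) = 7.488 g/cm³ = 7490 kg/m³.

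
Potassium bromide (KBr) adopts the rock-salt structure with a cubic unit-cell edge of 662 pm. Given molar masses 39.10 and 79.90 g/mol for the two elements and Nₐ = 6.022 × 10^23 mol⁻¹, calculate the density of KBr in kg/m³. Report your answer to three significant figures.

The rock-salt structure contains Z = 4 formula units per cell; M(KBr) = 39.10 + 79.90 = 119.0 g/mol.
a³ = (6.620 × 10^-8 cm)³ = 2.901 × 10^-22 cm³.
ρ = 4 × 119.0 / (6.022 × 10²³ × 2.901 × 10^-22) = 2.725 g/cm³ = 2720 kg/m³.

2720 kg/m³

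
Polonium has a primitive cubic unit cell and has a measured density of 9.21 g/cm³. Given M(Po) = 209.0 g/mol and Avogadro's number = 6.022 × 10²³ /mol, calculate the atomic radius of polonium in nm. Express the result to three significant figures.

0.168 nm

For a simple cubic cell (Z = 1), a³ = Z·M/(N_A·ρ) = 1 × 209.0 / (6.022 × 10²³ × 9.210) = 3.768 × 10^-23 cm³, so a = 3.353 × 10^-8 cm = 0.3353 nm.
Atoms touch along the cell edge, so a = 2r, so r = 0.5000 × a = 0.168 nm.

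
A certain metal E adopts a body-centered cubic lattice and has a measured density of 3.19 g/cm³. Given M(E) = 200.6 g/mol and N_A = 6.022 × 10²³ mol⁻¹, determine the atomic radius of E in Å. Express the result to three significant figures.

2.57 Å

For a BCC cell (Z = 2), a³ = Z·M/(N_A·ρ) = 2 × 200.6 / (6.022 × 10²³ × 3.190) = 2.088 × 10^-22 cm³, so a = 5.933 × 10^-8 cm = 5.933 Å.
Atoms touch along the body diagonal, so √3·a = 4r, so r = 0.4330 × a = 2.57 Å.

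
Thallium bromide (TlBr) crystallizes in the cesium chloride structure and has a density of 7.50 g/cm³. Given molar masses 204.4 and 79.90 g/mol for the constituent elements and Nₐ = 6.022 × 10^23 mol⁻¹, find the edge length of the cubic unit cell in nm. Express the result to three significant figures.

M(TlBr) = 284.3 g/mol; Z = 1 formula unit per cell.
a³ = Z·M/(N_A·ρ) = 1 × 284.3 / (6.022 × 10²³ × 7.50) = 6.295 × 10^-23 cm³, so a = 3.978 × 10^-8 cm = 0.398 nm.

0.398 nm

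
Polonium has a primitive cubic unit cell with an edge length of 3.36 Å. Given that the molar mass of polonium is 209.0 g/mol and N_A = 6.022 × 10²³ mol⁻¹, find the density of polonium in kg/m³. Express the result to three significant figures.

9150 kg/m³

A simple cubic unit cell contains Z = 1 atom.
Cell volume: a³ = (3.36 Å)³ = (3.360 × 10^-8 cm)³ = 3.793 × 10^-23 cm³.
ρ = Z·M/(N_A·a³) = 1 × 209.0 / (6.022 × 10²³ × 3.793 × 10^-23) = 9.149 g/cm³ = 9150 kg/m³.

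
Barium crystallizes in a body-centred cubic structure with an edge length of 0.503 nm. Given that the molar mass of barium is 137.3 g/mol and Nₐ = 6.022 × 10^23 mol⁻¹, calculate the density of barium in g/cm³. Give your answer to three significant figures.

A BCC unit cell contains Z = 2 atoms.
Cell volume: a³ = (0.503 nm)³ = (5.030 × 10^-8 cm)³ = 1.273 × 10^-22 cm³.
ρ = Z·M/(N_A·a³) = 2 × 137.3 / (6.022 × 10²³ × 1.273 × 10^-22) = 3.583 g/cm³.

3.58 g/cm³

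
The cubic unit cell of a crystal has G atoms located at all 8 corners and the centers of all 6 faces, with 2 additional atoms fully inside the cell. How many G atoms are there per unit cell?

6

Corner atoms are shared by 8 cells (1/8 each), face atoms by 2 (1/2 each), interior atoms are unshared.
Net atoms = 8 × 1/8 + 6 × 1/2 + 2 = 1 + 3 + 2 = 6.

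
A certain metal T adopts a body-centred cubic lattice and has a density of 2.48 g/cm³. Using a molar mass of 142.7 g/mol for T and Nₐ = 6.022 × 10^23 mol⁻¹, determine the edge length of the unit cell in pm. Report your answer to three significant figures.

576 pm

With Z = 2 atoms per BCC cell, a³ = Z·M/(N_A·ρ) = 2 × 142.7 / (6.022 × 10²³ × 2.480 g/cm³) = 1.911 × 10^-22 cm³.
a = (1.911 × 10^-22)^(1/3) = 5.760 × 10^-8 cm = 576 pm.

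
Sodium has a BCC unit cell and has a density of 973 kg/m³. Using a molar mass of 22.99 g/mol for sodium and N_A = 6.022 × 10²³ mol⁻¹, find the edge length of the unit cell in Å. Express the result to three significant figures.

4.28 Å

With Z = 2 atoms per BCC cell, a³ = Z·M/(N_A·ρ) = 2 × 22.99 / (6.022 × 10²³ × 0.9730 g/cm³) = 7.847 × 10^-23 cm³.
a = (7.847 × 10^-23)^(1/3) = 4.281 × 10^-8 cm = 4.28 Å.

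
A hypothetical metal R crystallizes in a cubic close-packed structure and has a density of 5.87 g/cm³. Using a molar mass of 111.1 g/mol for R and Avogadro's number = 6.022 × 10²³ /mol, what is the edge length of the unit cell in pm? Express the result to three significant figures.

501 pm

With Z = 4 atoms per FCC cell, a³ = Z·M/(N_A·ρ) = 4 × 111.1 / (6.022 × 10²³ × 5.870 g/cm³) = 1.257 × 10^-22 cm³.
a = (1.257 × 10^-22)^(1/3) = 5.010 × 10^-8 cm = 501 pm.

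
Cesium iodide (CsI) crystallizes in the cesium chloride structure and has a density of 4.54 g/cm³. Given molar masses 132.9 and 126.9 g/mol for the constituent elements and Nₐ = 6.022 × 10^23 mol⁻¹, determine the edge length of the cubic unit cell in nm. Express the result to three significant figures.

0.456 nm

M(CsI) = 259.8 g/mol; Z = 1 formula unit per cell.
a³ = Z·M/(N_A·ρ) = 1 × 259.8 / (6.022 × 10²³ × 4.54) = 9.503 × 10^-23 cm³, so a = 4.563 × 10^-8 cm = 0.456 nm.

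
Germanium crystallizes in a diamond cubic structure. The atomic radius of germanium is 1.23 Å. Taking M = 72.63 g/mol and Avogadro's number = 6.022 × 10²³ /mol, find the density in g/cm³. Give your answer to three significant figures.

In a diamond cubic lattice, nearest neighbors lie along the body diagonal with √3·a = 8r, giving a = 5.681 Å = 5.681 × 10^-8 cm.
With Z = 8, ρ = Z·M/(N_A·a³) = 8 × 72.63 / (6.022 × 10²³ × 1.834 × 10^-22) = 5.262 g/cm³.

5.26 g/cm³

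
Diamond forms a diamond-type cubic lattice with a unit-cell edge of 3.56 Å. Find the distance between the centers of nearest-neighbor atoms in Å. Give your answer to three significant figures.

In a diamond cubic structure, nearest neighbors lie along the body diagonal with √3·a = 8r; the nearest-neighbor distance equals 2r = 0.4330·a.
d = 0.4330 × 3.56 = 1.54 Å.

1.54 Å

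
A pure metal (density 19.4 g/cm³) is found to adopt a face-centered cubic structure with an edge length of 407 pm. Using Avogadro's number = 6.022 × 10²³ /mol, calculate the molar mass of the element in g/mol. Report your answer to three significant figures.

An FCC cell has Z = 4 atoms; a = 4.070 × 10^-8 cm.
M = ρ·N_A·a³/Z = 19.4 × 6.022 × 10²³ × 6.742 × 10^-23 / 4 = 197 g/mol.

197 g/mol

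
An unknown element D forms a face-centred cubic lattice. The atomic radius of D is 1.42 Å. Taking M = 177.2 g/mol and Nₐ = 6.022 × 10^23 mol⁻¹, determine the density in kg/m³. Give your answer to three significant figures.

18200 kg/m³

In an FCC lattice, atoms touch along the face diagonal, so √2·a = 4r, giving a = 4.016 Å = 4.016 × 10^-8 cm.
With Z = 4, ρ = Z·M/(N_A·a³) = 4 × 177.2 / (6.022 × 10²³ × 6.479 × 10^-23) = 18.17 g/cm³ = 18200 kg/m³.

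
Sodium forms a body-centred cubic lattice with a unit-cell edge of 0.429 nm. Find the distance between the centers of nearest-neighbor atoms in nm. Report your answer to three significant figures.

0.372 nm

In a BCC structure, atoms touch along the body diagonal, so √3·a = 4r; the nearest-neighbor distance equals 2r = 0.8660·a.
d = 0.8660 × 0.429 = 0.372 nm.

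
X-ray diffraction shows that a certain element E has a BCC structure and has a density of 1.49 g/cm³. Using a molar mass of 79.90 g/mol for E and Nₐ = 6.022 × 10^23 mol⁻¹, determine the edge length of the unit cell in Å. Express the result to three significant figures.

5.63 Å

With Z = 2 atoms per BCC cell, a³ = Z·M/(N_A·ρ) = 2 × 79.90 / (6.022 × 10²³ × 1.490 g/cm³) = 1.781 × 10^-22 cm³.
a = (1.781 × 10^-22)^(1/3) = 5.626 × 10^-8 cm = 5.63 Å.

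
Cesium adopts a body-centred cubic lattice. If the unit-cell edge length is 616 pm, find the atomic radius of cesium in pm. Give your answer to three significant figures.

267 pm

In a BCC lattice, atoms touch along the body diagonal, so √3·a = 4r.
r = √3·a/4 = 1.7321 × 616 / 4 = 267 pm.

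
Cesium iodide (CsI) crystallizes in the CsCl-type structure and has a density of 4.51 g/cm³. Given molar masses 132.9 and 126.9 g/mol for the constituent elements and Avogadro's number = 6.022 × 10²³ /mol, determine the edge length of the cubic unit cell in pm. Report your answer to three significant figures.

M(CsI) = 259.8 g/mol; Z = 1 formula unit per cell.
a³ = Z·M/(N_A·ρ) = 1 × 259.8 / (6.022 × 10²³ × 4.51) = 9.566 × 10^-23 cm³, so a = 4.573 × 10^-8 cm = 457 pm.

457 pm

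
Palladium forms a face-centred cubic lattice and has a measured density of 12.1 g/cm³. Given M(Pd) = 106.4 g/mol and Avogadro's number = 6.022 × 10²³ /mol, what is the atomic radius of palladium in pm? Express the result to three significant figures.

137 pm

For an FCC cell (Z = 4), a³ = Z·M/(N_A·ρ) = 4 × 106.4 / (6.022 × 10²³ × 12.10) = 5.841 × 10^-23 cm³, so a = 3.880 × 10^-8 cm = 388.0 pm.
Atoms touch along the face diagonal, so √2·a = 4r, so r = 0.3536 × a = 137 pm.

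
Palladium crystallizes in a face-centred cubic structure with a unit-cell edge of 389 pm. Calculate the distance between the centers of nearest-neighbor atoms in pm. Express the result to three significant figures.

275 pm

In an FCC structure, atoms touch along the face diagonal, so √2·a = 4r; the nearest-neighbor distance equals 2r = 0.7071·a.
d = 0.7071 × 389 = 275 pm.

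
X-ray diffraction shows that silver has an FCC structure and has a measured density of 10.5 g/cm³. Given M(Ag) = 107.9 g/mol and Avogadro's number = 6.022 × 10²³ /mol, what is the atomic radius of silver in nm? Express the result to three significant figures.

0.144 nm

For an FCC cell (Z = 4), a³ = Z·M/(N_A·ρ) = 4 × 107.9 / (6.022 × 10²³ × 10.50) = 6.826 × 10^-23 cm³, so a = 4.087 × 10^-8 cm = 0.4087 nm.
Atoms touch along the face diagonal, so √2·a = 4r, so r = 0.3536 × a = 0.144 nm.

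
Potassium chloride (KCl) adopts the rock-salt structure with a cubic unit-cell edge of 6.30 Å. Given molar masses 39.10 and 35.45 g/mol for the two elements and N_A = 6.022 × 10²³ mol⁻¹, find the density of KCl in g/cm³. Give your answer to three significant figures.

The rock-salt structure contains Z = 4 formula units per cell; M(KCl) = 39.10 + 35.45 = 74.55 g/mol.
a³ = (6.300 × 10^-8 cm)³ = 2.500 × 10^-22 cm³.
ρ = 4 × 74.55 / (6.022 × 10²³ × 2.500 × 10^-22) = 1.980 g/cm³.

1.98 g/cm³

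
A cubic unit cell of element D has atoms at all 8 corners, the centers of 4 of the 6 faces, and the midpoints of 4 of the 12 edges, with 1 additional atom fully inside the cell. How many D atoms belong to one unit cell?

5

Corner atoms are shared by 8 cells (1/8 each), face atoms by 2 (1/2 each), edge atoms by 4 (1/4 each), interior atoms are unshared.
Net atoms = 8 × 1/8 + 4 × 1/2 + 4 × 1/4 + 1 = 1 + 2 + 1 + 1 = 5.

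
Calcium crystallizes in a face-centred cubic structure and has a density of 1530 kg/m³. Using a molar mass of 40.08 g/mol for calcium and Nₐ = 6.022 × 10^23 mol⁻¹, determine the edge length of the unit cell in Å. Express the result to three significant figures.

With Z = 4 atoms per FCC cell, a³ = Z·M/(N_A·ρ) = 4 × 40.08 / (6.022 × 10²³ × 1.530 g/cm³) = 1.740 × 10^-22 cm³.
a = (1.740 × 10^-22)^(1/3) = 5.583 × 10^-8 cm = 5.58 Å.

5.58 Å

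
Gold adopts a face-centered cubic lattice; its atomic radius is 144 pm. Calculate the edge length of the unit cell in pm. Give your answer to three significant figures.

407 pm

In an FCC lattice, atoms touch along the face diagonal, so √2·a = 4r.
a = 4r/√2 = 4 × 144 / 1.4142 = 407 pm.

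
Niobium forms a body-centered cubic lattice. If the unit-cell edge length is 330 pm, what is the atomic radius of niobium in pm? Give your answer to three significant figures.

In a BCC lattice, atoms touch along the body diagonal, so √3·a = 4r.
r = √3·a/4 = 1.7321 × 330 / 4 = 143 pm.

143 pm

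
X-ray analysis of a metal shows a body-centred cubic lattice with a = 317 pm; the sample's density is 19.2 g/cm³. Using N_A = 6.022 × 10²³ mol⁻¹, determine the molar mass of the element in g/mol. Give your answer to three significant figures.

A BCC cell has Z = 2 atoms; a = 3.170 × 10^-8 cm.
M = ρ·N_A·a³/Z = 19.2 × 6.022 × 10²³ × 3.186 × 10^-23 / 2 = 184 g/mol.

184 g/mol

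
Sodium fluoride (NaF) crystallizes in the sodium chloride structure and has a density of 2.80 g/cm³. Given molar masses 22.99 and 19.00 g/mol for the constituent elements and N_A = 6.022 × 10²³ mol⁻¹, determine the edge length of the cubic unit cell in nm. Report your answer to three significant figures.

M(NaF) = 41.99 g/mol; Z = 4 formula units per cell.
a³ = Z·M/(N_A·ρ) = 4 × 41.99 / (6.022 × 10²³ × 2.80) = 9.961 × 10^-23 cm³, so a = 4.636 × 10^-8 cm = 0.464 nm.

0.464 nm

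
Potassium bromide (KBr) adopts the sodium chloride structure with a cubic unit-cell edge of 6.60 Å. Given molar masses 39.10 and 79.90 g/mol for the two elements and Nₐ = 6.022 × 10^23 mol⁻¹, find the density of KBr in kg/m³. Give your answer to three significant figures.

The sodium chloride structure contains Z = 4 formula units per cell; M(KBr) = 39.10 + 79.90 = 119.0 g/mol.
a³ = (6.600 × 10^-8 cm)³ = 2.875 × 10^-22 cm³.
ρ = 4 × 119.0 / (6.022 × 10²³ × 2.875 × 10^-22) = 2.749 g/cm³ = 2750 kg/m³.

2750 kg/m³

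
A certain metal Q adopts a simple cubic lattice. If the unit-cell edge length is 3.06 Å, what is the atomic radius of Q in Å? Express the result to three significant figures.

1.53 Å

In a simple cubic lattice, atoms touch along the cell edge, so a = 2r.
r = a/2 = 3.06/2 = 1.53 Å.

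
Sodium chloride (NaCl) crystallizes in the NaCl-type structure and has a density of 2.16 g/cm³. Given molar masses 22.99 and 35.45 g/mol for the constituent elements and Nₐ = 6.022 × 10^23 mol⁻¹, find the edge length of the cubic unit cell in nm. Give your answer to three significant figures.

0.564 nm

M(NaCl) = 58.44 g/mol; Z = 4 formula units per cell.
a³ = Z·M/(N_A·ρ) = 4 × 58.44 / (6.022 × 10²³ × 2.16) = 1.797 × 10^-22 cm³, so a = 5.643 × 10^-8 cm = 0.564 nm.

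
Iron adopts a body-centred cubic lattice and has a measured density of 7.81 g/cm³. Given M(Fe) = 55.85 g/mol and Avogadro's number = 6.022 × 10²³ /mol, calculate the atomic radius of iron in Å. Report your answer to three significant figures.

For a BCC cell (Z = 2), a³ = Z·M/(N_A·ρ) = 2 × 55.85 / (6.022 × 10²³ × 7.810) = 2.375 × 10^-23 cm³, so a = 2.874 × 10^-8 cm = 2.874 Å.
Atoms touch along the body diagonal, so √3·a = 4r, so r = 0.4330 × a = 1.24 Å.

1.24 Å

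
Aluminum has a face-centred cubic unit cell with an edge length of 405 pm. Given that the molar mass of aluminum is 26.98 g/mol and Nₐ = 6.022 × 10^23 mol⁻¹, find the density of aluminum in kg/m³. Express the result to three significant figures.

2700 kg/m³

An FCC unit cell contains Z = 4 atoms.
Cell volume: a³ = (405 pm)³ = (4.050 × 10^-8 cm)³ = 6.643 × 10^-23 cm³.
ρ = Z·M/(N_A·a³) = 4 × 26.98 / (6.022 × 10²³ × 6.643 × 10^-23) = 2.698 g/cm³ = 2700 kg/m³.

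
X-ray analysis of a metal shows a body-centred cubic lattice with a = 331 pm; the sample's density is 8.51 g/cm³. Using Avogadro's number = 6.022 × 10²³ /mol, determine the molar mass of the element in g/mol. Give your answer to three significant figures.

A BCC cell has Z = 2 atoms; a = 3.310 × 10^-8 cm.
M = ρ·N_A·a³/Z = 8.51 × 6.022 × 10²³ × 3.626 × 10^-23 / 2 = 92.9 g/mol.

92.9 g/mol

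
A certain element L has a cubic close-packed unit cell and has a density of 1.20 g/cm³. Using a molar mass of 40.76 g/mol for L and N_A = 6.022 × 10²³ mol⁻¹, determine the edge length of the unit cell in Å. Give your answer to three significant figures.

With Z = 4 atoms per FCC cell, a³ = Z·M/(N_A·ρ) = 4 × 40.76 / (6.022 × 10²³ × 1.200 g/cm³) = 2.256 × 10^-22 cm³.
a = (2.256 × 10^-22)^(1/3) = 6.088 × 10^-8 cm = 6.09 Å.

6.09 Å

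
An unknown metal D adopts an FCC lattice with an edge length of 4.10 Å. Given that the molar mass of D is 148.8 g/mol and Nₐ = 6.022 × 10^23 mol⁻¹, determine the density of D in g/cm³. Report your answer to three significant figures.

An FCC unit cell contains Z = 4 atoms.
Cell volume: a³ = (4.10 Å)³ = (4.100 × 10^-8 cm)³ = 6.892 × 10^-23 cm³.
ρ = Z·M/(N_A·a³) = 4 × 148.8 / (6.022 × 10²³ × 6.892 × 10^-23) = 14.34 g/cm³.

14.3 g/cm³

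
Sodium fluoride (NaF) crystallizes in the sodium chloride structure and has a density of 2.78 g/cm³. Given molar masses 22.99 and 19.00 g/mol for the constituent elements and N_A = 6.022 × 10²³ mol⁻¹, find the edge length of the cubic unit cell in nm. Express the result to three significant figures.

M(NaF) = 41.99 g/mol; Z = 4 formula units per cell.
a³ = Z·M/(N_A·ρ) = 4 × 41.99 / (6.022 × 10²³ × 2.78) = 1.003 × 10^-22 cm³, so a = 4.647 × 10^-8 cm = 0.465 nm.

0.465 nm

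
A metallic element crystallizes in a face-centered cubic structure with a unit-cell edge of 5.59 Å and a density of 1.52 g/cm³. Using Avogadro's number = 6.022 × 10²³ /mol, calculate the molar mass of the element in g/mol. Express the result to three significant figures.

40.0 g/mol

An FCC cell has Z = 4 atoms; a = 5.590 × 10^-8 cm.
M = ρ·N_A·a³/Z = 1.52 × 6.022 × 10²³ × 1.747 × 10^-22 / 4 = 40.0 g/mol.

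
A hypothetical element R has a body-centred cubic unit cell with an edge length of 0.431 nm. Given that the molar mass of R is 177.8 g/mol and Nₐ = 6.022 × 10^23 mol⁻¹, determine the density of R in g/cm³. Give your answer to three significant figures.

A BCC unit cell contains Z = 2 atoms.
Cell volume: a³ = (0.431 nm)³ = (4.310 × 10^-8 cm)³ = 8.006 × 10^-23 cm³.
ρ = Z·M/(N_A·a³) = 2 × 177.8 / (6.022 × 10²³ × 8.006 × 10^-23) = 7.375 g/cm³.

7.38 g/cm³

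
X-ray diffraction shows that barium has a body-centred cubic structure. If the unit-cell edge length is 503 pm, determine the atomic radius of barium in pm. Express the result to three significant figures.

In a BCC lattice, atoms touch along the body diagonal, so √3·a = 4r.
r = √3·a/4 = 1.7321 × 503 / 4 = 218 pm.

218 pm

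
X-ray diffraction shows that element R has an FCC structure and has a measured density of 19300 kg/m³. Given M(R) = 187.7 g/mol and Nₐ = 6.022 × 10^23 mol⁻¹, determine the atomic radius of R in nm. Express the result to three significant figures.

For an FCC cell (Z = 4), a³ = Z·M/(N_A·ρ) = 4 × 187.7 / (6.022 × 10²³ × 19.30) = 6.460 × 10^-23 cm³, so a = 4.012 × 10^-8 cm = 0.4012 nm.
Atoms touch along the face diagonal, so √2·a = 4r, so r = 0.3536 × a = 0.142 nm.

0.142 nm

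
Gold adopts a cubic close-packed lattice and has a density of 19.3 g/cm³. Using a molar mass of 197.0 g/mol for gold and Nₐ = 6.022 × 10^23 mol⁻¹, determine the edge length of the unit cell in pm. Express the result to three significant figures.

With Z = 4 atoms per FCC cell, a³ = Z·M/(N_A·ρ) = 4 × 197.0 / (6.022 × 10²³ × 19.30 g/cm³) = 6.780 × 10^-23 cm³.
a = (6.780 × 10^-23)^(1/3) = 4.078 × 10^-8 cm = 408 pm.

408 pm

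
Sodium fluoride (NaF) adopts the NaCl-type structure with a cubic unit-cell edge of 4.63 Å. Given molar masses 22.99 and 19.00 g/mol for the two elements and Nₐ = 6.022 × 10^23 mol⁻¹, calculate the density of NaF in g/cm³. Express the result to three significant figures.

2.81 g/cm³

The NaCl-type structure contains Z = 4 formula units per cell; M(NaF) = 22.99 + 19.00 = 41.99 g/mol.
a³ = (4.630 × 10^-8 cm)³ = 9.925 × 10^-23 cm³.
ρ = 4 × 41.99 / (6.022 × 10²³ × 9.925 × 10^-23) = 2.810 g/cm³.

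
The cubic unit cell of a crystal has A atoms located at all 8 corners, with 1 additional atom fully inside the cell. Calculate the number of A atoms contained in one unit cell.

Corner atoms are shared by 8 cells (1/8 each), interior atoms are unshared.
Net atoms = 8 × 1/8 + 1 = 1 + 1 = 2.

2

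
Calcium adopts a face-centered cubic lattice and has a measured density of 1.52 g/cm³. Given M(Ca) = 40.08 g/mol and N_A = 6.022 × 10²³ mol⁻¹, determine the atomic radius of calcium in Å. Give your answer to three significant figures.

1.98 Å

For an FCC cell (Z = 4), a³ = Z·M/(N_A·ρ) = 4 × 40.08 / (6.022 × 10²³ × 1.520) = 1.751 × 10^-22 cm³, so a = 5.595 × 10^-8 cm = 5.595 Å.
Atoms touch along the face diagonal, so √2·a = 4r, so r = 0.3536 × a = 1.98 Å.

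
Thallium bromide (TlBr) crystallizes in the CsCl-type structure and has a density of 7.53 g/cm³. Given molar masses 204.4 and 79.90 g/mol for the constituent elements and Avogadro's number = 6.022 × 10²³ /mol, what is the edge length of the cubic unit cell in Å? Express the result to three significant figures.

3.97 Å

M(TlBr) = 284.3 g/mol; Z = 1 formula unit per cell.
a³ = Z·M/(N_A·ρ) = 1 × 284.3 / (6.022 × 10²³ × 7.53) = 6.270 × 10^-23 cm³, so a = 3.973 × 10^-8 cm = 3.97 Å.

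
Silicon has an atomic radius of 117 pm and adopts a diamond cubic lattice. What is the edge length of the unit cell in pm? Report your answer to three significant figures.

540 pm

In a diamond cubic lattice, nearest neighbors lie along the body diagonal with √3·a = 8r.
a = 8r/√3 = 8 × 117 / 1.7321 = 540 pm.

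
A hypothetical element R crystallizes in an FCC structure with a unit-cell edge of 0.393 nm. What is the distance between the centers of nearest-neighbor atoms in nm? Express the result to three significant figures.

In an FCC structure, atoms touch along the face diagonal, so √2·a = 4r; the nearest-neighbor distance equals 2r = 0.7071·a.
d = 0.7071 × 0.393 = 0.278 nm.

0.278 nm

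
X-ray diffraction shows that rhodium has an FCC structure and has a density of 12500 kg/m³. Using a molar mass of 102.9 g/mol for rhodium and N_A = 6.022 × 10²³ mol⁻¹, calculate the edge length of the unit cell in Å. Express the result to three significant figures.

With Z = 4 atoms per FCC cell, a³ = Z·M/(N_A·ρ) = 4 × 102.9 / (6.022 × 10²³ × 12.50 g/cm³) = 5.468 × 10^-23 cm³.
a = (5.468 × 10^-23)^(1/3) = 3.796 × 10^-8 cm = 3.80 Å.

3.80 Å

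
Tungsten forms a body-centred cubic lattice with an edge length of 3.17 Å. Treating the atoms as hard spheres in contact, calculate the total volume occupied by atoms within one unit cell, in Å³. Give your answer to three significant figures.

21.7 Å³

In a BCC lattice atoms touch along the body diagonal, so √3·a = 4r, so r = 0.4330a = 1.373 Å.
V_atoms = Z × (4/3)πr³ = 2 × (4/3)π × (1.373)³ = 21.7 Å³.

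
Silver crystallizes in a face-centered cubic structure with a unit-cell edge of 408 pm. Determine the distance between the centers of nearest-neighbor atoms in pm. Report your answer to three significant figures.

288 pm

In an FCC structure, atoms touch along the face diagonal, so √2·a = 4r; the nearest-neighbor distance equals 2r = 0.7071·a.
d = 0.7071 × 408 = 288 pm.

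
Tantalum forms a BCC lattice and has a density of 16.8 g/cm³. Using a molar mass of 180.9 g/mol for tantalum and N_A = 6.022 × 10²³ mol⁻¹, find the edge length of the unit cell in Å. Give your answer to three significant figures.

With Z = 2 atoms per BCC cell, a³ = Z·M/(N_A·ρ) = 2 × 180.9 / (6.022 × 10²³ × 16.80 g/cm³) = 3.576 × 10^-23 cm³.
a = (3.576 × 10^-23)^(1/3) = 3.295 × 10^-8 cm = 3.29 Å.

3.29 Å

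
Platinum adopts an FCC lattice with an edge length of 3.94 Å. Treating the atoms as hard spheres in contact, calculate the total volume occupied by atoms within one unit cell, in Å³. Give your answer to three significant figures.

In an FCC lattice atoms touch along the face diagonal, so √2·a = 4r, so r = 0.3536a = 1.393 Å.
V_atoms = Z × (4/3)πr³ = 4 × (4/3)π × (1.393)³ = 45.3 Å³.

45.3 Å³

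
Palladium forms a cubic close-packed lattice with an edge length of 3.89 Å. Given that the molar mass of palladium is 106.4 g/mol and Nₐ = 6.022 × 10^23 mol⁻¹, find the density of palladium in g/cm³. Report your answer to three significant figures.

12.0 g/cm³

An FCC unit cell contains Z = 4 atoms.
Cell volume: a³ = (3.89 Å)³ = (3.890 × 10^-8 cm)³ = 5.886 × 10^-23 cm³.
ρ = Z·M/(N_A·a³) = 4 × 106.4 / (6.022 × 10²³ × 5.886 × 10^-23) = 12.01 g/cm³.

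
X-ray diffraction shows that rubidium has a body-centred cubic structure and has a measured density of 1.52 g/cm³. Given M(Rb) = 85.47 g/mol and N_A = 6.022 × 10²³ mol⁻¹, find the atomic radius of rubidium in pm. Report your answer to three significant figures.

248 pm

For a BCC cell (Z = 2), a³ = Z·M/(N_A·ρ) = 2 × 85.47 / (6.022 × 10²³ × 1.520) = 1.867 × 10^-22 cm³, so a = 5.716 × 10^-8 cm = 571.6 pm.
Atoms touch along the body diagonal, so √3·a = 4r, so r = 0.4330 × a = 248 pm.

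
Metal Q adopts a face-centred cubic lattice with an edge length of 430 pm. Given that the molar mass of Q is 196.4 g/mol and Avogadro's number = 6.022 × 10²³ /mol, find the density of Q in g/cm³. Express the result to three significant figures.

An FCC unit cell contains Z = 4 atoms.
Cell volume: a³ = (430 pm)³ = (4.300 × 10^-8 cm)³ = 7.951 × 10^-23 cm³.
ρ = Z·M/(N_A·a³) = 4 × 196.4 / (6.022 × 10²³ × 7.951 × 10^-23) = 16.41 g/cm³.

16.4 g/cm³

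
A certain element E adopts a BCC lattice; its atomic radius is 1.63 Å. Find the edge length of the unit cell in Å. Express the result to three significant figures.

3.76 Å

In a BCC lattice, atoms touch along the body diagonal, so √3·a = 4r.
a = 4r/√3 = 4 × 1.63 / 1.7321 = 3.76 Å.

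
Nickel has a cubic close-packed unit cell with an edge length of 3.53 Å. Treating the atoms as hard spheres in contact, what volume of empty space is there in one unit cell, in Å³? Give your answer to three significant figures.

In an FCC lattice atoms touch along the face diagonal, so √2·a = 4r, so r = 0.3536a = 1.248 Å.
V_cell = a³ = 43.99 Å³; V_atoms = 4 × (4/3)πr³ = 32.57 Å³.
Empty space = 43.99 − 32.57 = 11.4 Å³.

11.4 Å³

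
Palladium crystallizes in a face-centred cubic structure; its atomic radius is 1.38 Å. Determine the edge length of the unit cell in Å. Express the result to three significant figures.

In an FCC lattice, atoms touch along the face diagonal, so √2·a = 4r.
a = 4r/√2 = 4 × 1.38 / 1.4142 = 3.90 Å.

3.90 Å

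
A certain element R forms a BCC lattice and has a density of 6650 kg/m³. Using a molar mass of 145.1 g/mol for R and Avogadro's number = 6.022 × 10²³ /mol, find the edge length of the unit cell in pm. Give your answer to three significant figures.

417 pm

With Z = 2 atoms per BCC cell, a³ = Z·M/(N_A·ρ) = 2 × 145.1 / (6.022 × 10²³ × 6.650 g/cm³) = 7.247 × 10^-23 cm³.
a = (7.247 × 10^-23)^(1/3) = 4.169 × 10^-8 cm = 417 pm.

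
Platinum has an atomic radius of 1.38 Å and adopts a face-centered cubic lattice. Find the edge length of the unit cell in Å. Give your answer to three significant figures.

In an FCC lattice, atoms touch along the face diagonal, so √2·a = 4r.
a = 4r/√2 = 4 × 1.38 / 1.4142 = 3.90 Å.

3.90 Å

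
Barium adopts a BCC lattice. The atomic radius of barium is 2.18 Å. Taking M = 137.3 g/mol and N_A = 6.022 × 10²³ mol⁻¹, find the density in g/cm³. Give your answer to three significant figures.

In a BCC lattice, atoms touch along the body diagonal, so √3·a = 4r, giving a = 5.034 Å = 5.034 × 10^-8 cm.
With Z = 2, ρ = Z·M/(N_A·a³) = 2 × 137.3 / (6.022 × 10²³ × 1.276 × 10^-22) = 3.573 g/cm³.

3.57 g/cm³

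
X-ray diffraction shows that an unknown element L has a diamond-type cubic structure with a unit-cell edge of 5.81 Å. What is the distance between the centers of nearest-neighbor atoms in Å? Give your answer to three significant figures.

In a diamond cubic structure, nearest neighbors lie along the body diagonal with √3·a = 8r; the nearest-neighbor distance equals 2r = 0.4330·a.
d = 0.4330 × 5.81 = 2.52 Å.

2.52 Å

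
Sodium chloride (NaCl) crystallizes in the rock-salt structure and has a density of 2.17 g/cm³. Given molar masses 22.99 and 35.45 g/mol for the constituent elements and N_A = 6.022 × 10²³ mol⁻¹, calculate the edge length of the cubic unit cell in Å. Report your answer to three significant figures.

M(NaCl) = 58.44 g/mol; Z = 4 formula units per cell.
a³ = Z·M/(N_A·ρ) = 4 × 58.44 / (6.022 × 10²³ × 2.17) = 1.789 × 10^-22 cm³, so a = 5.635 × 10^-8 cm = 5.63 Å.

5.63 Å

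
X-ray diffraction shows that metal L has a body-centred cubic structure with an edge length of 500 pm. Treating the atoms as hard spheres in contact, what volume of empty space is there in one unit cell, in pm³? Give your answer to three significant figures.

4.00 × 10^7 pm³

In a BCC lattice atoms touch along the body diagonal, so √3·a = 4r, so r = 0.4330a = 216.5 pm.
V_cell = a³ = 1.250 × 10^8 pm³; V_atoms = 2 × (4/3)πr³ = 8.502 × 10^7 pm³.
Empty space = 1.250 × 10^8 − 8.502 × 10^7 = 4.00 × 10^7 pm³.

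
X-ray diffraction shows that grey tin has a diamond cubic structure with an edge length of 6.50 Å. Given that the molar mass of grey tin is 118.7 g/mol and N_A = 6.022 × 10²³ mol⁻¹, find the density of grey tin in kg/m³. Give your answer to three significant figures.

A diamond cubic unit cell contains Z = 8 atoms.
Cell volume: a³ = (6.50 Å)³ = (6.500 × 10^-8 cm)³ = 2.746 × 10^-22 cm³.
ρ = Z·M/(N_A·a³) = 8 × 118.7 / (6.022 × 10²³ × 2.746 × 10^-22) = 5.742 g/cm³ = 5740 kg/m³.

5740 kg/m³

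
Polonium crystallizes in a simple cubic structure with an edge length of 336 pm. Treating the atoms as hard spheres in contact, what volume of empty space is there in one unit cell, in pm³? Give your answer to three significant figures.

In a simple cubic lattice atoms touch along the cell edge, so a = 2r, so r = 0.5000a = 168.0 pm.
V_cell = a³ = 3.793 × 10^7 pm³; V_atoms = 1 × (4/3)πr³ = 1.986 × 10^7 pm³.
Empty space = 3.793 × 10^7 − 1.986 × 10^7 = 1.81 × 10^7 pm³.

1.81 × 10^7 pm³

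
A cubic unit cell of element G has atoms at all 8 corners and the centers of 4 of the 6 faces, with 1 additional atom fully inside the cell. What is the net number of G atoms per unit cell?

Corner atoms are shared by 8 cells (1/8 each), face atoms by 2 (1/2 each), interior atoms are unshared.
Net atoms = 8 × 1/8 + 4 × 1/2 + 1 = 1 + 2 + 1 = 4.

4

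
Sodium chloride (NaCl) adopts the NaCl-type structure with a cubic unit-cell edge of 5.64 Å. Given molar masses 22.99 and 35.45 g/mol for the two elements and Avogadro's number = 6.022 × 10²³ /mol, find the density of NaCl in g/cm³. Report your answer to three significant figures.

2.16 g/cm³

The NaCl-type structure contains Z = 4 formula units per cell; M(NaCl) = 22.99 + 35.45 = 58.44 g/mol.
a³ = (5.640 × 10^-8 cm)³ = 1.794 × 10^-22 cm³.
ρ = 4 × 58.44 / (6.022 × 10²³ × 1.794 × 10^-22) = 2.164 g/cm³.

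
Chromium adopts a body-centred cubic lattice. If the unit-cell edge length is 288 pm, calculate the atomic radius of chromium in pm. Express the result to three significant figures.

125 pm

In a BCC lattice, atoms touch along the body diagonal, so √3·a = 4r.
r = √3·a/4 = 1.7321 × 288 / 4 = 125 pm.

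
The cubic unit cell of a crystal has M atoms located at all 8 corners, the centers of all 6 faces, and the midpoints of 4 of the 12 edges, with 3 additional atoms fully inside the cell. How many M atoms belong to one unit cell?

8

Corner atoms are shared by 8 cells (1/8 each), face atoms by 2 (1/2 each), edge atoms by 4 (1/4 each), interior atoms are unshared.
Net atoms = 8 × 1/8 + 6 × 1/2 + 4 × 1/4 + 3 = 1 + 3 + 1 + 3 = 8.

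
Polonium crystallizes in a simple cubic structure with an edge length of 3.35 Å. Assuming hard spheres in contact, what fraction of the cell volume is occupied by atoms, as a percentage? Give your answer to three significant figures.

52.4%

In a simple cubic lattice atoms touch along the cell edge, so a = 2r, so r = 0.5000a = 1.675 Å.
Packing fraction = Z·(4/3)πr³ / a³ = 1 × (4/3)π × (1.675)³ / (3.35)³ = 0.5236 = 52.4%.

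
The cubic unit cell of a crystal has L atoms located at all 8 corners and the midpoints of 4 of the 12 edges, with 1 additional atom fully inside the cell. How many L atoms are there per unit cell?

Corner atoms are shared by 8 cells (1/8 each), edge atoms by 4 (1/4 each), interior atoms are unshared.
Net atoms = 8 × 1/8 + 4 × 1/4 + 1 = 1 + 1 + 1 = 3.

3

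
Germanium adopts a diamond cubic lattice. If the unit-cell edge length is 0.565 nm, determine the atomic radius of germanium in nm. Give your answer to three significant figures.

In a diamond cubic lattice, nearest neighbors lie along the body diagonal with √3·a = 8r.
r = √3·a/8 = 1.7321 × 0.565 / 8 = 0.122 nm.

0.122 nm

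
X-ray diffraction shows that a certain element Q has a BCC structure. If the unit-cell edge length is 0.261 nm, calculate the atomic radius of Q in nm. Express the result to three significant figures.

In a BCC lattice, atoms touch along the body diagonal, so √3·a = 4r.
r = √3·a/4 = 1.7321 × 0.261 / 4 = 0.113 nm.

0.113 nm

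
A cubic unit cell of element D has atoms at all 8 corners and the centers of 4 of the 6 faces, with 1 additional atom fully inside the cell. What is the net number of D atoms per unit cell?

4

Corner atoms are shared by 8 cells (1/8 each), face atoms by 2 (1/2 each), interior atoms are unshared.
Net atoms = 8 × 1/8 + 4 × 1/2 + 1 = 1 + 2 + 1 = 4.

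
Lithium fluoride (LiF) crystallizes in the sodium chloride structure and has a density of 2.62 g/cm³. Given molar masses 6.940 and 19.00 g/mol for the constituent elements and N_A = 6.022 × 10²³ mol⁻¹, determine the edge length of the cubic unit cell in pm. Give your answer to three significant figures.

M(LiF) = 25.94 g/mol; Z = 4 formula units per cell.
a³ = Z·M/(N_A·ρ) = 4 × 25.94 / (6.022 × 10²³ × 2.62) = 6.576 × 10^-23 cm³, so a = 4.036 × 10^-8 cm = 404 pm.

404 pm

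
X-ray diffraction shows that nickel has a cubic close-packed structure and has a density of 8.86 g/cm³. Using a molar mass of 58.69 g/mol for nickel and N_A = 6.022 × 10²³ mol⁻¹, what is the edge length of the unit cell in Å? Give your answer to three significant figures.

With Z = 4 atoms per FCC cell, a³ = Z·M/(N_A·ρ) = 4 × 58.69 / (6.022 × 10²³ × 8.860 g/cm³) = 4.400 × 10^-23 cm³.
a = (4.400 × 10^-23)^(1/3) = 3.530 × 10^-8 cm = 3.53 Å.

3.53 Å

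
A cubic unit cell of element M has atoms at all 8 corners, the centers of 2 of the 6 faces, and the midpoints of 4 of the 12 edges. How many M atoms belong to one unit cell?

Corner atoms are shared by 8 cells (1/8 each), face atoms by 2 (1/2 each), edge atoms by 4 (1/4 each).
Net atoms = 8 × 1/8 + 2 × 1/2 + 4 × 1/4 = 1 + 1 + 1 = 3.

3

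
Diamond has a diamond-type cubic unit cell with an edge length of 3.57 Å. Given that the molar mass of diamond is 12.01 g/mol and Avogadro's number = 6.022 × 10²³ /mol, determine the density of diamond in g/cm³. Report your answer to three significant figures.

3.51 g/cm³

A diamond cubic unit cell contains Z = 8 atoms.
Cell volume: a³ = (3.57 Å)³ = (3.570 × 10^-8 cm)³ = 4.550 × 10^-23 cm³.
ρ = Z·M/(N_A·a³) = 8 × 12.01 / (6.022 × 10²³ × 4.550 × 10^-23) = 3.507 g/cm³.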